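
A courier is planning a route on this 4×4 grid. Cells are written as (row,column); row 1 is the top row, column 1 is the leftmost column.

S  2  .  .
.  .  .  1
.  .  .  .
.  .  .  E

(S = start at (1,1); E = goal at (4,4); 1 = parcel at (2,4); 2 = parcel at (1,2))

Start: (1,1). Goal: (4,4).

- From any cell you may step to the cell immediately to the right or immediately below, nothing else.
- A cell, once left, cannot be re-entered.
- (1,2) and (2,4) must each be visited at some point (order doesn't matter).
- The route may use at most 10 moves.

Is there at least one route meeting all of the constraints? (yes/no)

One route that works: (1,1) → (1,2) → (2,2) → (2,3) → (2,4) → (3,4) → (4,4).

yes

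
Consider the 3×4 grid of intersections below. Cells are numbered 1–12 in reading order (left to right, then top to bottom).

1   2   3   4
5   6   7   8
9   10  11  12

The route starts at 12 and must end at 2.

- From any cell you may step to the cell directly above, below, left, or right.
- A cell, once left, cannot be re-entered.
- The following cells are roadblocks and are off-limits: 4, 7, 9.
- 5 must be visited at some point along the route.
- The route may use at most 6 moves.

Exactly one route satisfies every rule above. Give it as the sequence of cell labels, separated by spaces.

The budget equals the shortest possible length, so every move has to be on a shortest route through the required cells.
Route from 12: left 2 to 10, up 1 to 6, left 1 to 5, up 1 to 1, right 1 to 2 — 6 moves in all.
Check: all required cells visited; 6 ≤ 6 moves.

12 11 10 6 5 1 2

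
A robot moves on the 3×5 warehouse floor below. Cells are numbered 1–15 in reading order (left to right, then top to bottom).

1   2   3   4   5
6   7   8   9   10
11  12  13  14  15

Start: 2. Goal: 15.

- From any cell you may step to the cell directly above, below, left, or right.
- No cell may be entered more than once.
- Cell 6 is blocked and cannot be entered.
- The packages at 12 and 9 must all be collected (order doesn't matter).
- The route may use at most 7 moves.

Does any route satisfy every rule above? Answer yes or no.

One route that works: 2 → 7 → 12 → 13 → 8 → 9 → 14 → 15.

yes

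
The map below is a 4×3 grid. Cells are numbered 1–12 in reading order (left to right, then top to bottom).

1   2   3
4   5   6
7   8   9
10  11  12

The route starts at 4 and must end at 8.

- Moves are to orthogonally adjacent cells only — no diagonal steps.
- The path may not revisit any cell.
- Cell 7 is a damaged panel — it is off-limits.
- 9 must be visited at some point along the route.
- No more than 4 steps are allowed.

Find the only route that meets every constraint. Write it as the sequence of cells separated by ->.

4 -> 5 -> 6 -> 9 -> 8

The 4-move cap with required stops at 9 leaves no slack for detours.
Route from 4: right 2 to 6, down 1 to 9, left 1 to 8 — 4 moves in all.
Check: all required cells visited; 4 ≤ 4 moves.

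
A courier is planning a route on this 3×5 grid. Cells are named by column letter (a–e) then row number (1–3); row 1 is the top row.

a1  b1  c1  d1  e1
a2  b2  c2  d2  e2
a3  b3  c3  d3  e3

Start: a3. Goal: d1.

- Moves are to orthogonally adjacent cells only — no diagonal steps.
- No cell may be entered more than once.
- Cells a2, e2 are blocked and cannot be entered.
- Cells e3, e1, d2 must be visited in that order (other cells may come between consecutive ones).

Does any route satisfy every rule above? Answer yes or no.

e3 must be visited but has only one open neighbour (d3), and it is neither the start nor the goal — the route would have to enter and leave through d3, re-entering it.

no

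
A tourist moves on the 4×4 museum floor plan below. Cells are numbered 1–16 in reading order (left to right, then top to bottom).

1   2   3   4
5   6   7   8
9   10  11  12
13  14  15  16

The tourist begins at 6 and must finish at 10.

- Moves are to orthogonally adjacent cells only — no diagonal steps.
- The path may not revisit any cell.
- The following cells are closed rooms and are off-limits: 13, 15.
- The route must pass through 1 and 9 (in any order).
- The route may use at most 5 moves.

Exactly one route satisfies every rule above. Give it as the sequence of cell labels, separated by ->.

6 -> 2 -> 1 -> 5 -> 9 -> 10

The budget equals the shortest possible length, so every move has to be on a shortest route through the required cells.
Route from 6: up 1 to 2, left 1 to 1, down 2 to 9, right 1 to 10 — 5 moves in all.
Check: all required cells visited; 5 ≤ 5 moves.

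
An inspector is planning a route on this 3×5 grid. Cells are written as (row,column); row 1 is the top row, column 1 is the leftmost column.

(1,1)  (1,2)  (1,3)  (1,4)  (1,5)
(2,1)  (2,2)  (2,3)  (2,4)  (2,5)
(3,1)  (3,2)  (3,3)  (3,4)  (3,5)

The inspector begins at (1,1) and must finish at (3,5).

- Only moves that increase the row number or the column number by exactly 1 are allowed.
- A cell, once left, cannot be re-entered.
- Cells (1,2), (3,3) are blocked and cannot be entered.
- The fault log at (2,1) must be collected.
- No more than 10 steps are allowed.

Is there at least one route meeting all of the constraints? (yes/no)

One route that works: (1,1) → (2,1) → (2,2) → (2,3) → (2,4) → (3,4) → (3,5).

yes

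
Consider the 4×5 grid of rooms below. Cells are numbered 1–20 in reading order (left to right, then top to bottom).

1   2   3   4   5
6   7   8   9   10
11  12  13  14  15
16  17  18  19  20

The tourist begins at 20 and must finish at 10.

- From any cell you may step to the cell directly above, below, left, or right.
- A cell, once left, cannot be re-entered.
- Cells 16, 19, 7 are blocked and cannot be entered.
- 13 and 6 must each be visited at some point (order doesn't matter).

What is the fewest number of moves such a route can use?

Any route passes through 13 and 6 in some order between 20 and 10. Summing Manhattan distances along each leg and taking the cheapest ordering (20 → 13 → 6 → 10) gives a lower bound of 3 + 3 + 4 = 10 moves.
That bound ignores the blocked cells. Measuring each leg by the fewest moves that actually steer around them (20→13: 3; 13→6: 3; 6→10: 6) raises the lower bound to 12.
A route of 12 moves exists: 20 → 15 → 14 → 13 → 12 → 11 → 6 → 1 → 2 → 3 → 8 → 9 → 10.
Since 12 matches that lower bound, it is optimal.

12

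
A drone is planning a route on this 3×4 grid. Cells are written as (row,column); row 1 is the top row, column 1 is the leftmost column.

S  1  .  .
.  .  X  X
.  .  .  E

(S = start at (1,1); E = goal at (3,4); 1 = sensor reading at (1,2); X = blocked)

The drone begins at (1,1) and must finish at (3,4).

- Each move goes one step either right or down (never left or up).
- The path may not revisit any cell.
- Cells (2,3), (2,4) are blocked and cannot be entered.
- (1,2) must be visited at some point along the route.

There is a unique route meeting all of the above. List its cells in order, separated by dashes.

Moves only go right or down, so the column and row indices never decrease.
Route from (1,1): right to (1,2), 2× down (reaching (3,2)), 2× right (reaching (3,4)) — 5 moves in all.
Check: all required cells visited.

(1,1) - (1,2) - (2,2) - (3,2) - (3,3) - (3,4)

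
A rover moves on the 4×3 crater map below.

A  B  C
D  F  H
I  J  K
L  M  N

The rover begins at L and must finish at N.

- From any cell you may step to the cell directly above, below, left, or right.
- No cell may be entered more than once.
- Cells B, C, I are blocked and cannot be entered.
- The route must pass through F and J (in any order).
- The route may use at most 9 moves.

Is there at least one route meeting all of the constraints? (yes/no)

One route that works: L → M → J → F → H → K → N.

yes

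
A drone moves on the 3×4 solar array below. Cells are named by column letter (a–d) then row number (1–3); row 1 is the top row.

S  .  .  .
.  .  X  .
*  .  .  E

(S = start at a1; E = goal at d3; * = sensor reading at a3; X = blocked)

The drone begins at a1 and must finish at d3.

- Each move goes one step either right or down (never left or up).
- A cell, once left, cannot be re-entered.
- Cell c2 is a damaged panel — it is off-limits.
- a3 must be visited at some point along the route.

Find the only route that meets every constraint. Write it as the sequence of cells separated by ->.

Moves only go right or down, so the column and row indices never decrease.
Route from a1: 2× down (reaching a3), 3× right (reaching d3) — 5 moves in all.
Check: all required cells visited.

a1 -> a2 -> a3 -> b3 -> c3 -> d3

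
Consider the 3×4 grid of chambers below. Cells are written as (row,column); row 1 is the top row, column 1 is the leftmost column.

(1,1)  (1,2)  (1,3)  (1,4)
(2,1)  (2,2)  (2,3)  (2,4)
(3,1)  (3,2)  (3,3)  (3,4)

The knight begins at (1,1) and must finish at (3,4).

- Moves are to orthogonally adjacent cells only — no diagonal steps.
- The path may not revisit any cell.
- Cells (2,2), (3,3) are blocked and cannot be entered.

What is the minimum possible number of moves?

The Manhattan distance from (1,1) to (3,4) is |1−3| + |1−4| = 5, so at least 5 moves are needed.
A route of 5 moves achieves this: (1,1) → (1,2) → (1,3) → (2,3) → (2,4) → (3,4).
Since 5 matches the lower bound, it is optimal.

5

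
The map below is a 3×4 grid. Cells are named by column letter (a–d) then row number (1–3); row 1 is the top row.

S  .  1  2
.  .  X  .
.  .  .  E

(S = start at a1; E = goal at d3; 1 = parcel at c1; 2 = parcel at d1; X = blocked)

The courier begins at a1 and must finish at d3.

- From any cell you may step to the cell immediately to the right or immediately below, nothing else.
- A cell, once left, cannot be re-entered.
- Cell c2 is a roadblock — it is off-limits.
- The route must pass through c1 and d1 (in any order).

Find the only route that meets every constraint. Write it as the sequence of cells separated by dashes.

Moves only go right or down, so the column and row indices never decrease.
Route from a1: 3× right (reaching d1), 2× down (reaching d3) — 5 moves in all.
Check: all required cells visited.

a1 - b1 - c1 - d1 - d2 - d3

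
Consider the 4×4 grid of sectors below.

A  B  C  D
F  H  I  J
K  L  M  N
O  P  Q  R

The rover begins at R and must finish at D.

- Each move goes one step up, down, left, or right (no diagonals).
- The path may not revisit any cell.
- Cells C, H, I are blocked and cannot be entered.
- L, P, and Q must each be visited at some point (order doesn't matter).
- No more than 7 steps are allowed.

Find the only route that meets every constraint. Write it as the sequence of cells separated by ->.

The 7-move cap with required stops at L, P, Q leaves no slack for detours.
Route from R: left 2 to P, up 1 to L, right 2 to N, up 2 to D — 7 moves in all.
Check: all required cells visited; 7 ≤ 7 moves.

R -> Q -> P -> L -> M -> N -> J -> D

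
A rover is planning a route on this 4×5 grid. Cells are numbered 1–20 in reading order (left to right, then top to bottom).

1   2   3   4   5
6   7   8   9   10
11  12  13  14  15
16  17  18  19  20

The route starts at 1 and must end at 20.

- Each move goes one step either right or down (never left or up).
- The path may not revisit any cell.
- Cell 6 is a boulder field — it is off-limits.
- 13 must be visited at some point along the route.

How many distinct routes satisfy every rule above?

A right/down-only route from 1 to 20 makes exactly 3 down-moves and 4 right-moves in some order.
With no other constraints that would be C(7,3) = 35 routes.
Split at 13 and multiply the segment counts (each segment already excludes blocked cells): 1→13: 3; 13→20: 3; product = 9.
That gives 9 routes.

9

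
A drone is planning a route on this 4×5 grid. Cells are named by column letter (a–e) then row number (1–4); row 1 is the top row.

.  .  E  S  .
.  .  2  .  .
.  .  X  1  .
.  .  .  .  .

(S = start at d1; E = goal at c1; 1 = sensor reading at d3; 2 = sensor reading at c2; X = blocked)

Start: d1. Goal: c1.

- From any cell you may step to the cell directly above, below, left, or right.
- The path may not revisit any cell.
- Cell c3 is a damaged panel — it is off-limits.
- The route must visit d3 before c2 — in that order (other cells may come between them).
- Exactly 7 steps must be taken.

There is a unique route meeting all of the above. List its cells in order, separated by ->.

d1 -> e1 -> e2 -> e3 -> d3 -> d2 -> c2 -> c1

The waypoints must appear in the order d3, c2, with no cell reused.
Route from d1: right to e1, 2× down (reaching e3), left to d3, up to d2, left to c2, up to c1 — 7 moves in all.
Check: order respected (1 at step 4, 2 at step 6); 7 moves as required.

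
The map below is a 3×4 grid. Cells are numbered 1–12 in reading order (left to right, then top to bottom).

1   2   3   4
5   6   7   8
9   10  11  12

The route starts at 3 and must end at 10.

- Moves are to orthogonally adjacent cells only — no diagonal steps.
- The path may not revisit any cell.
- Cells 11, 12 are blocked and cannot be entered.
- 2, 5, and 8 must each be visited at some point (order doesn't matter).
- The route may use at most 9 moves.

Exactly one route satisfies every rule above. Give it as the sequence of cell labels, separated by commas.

Any route must reach 2, 5, and 8 and still end at 10 within 9 moves, so the order of the required stops is forced.
Route from 3: right to 4, down to 8, 2× left (reaching 6), up to 2, left to 1, 2× down (reaching 9), right to 10 — 9 moves in all.
Check: all required cells visited; 9 ≤ 9 moves.

3, 4, 8, 7, 6, 2, 1, 5, 9, 10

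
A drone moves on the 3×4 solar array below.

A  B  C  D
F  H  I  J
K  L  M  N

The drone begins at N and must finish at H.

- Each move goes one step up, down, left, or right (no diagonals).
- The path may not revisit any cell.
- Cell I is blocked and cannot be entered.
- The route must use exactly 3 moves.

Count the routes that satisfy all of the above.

1

Need simple routes of exactly 3 moves from N to H (Manhattan distance 3, so 0 moves are spent on a detour and 0 undoing it).
Enumerating: N M L H.
That gives 1 route.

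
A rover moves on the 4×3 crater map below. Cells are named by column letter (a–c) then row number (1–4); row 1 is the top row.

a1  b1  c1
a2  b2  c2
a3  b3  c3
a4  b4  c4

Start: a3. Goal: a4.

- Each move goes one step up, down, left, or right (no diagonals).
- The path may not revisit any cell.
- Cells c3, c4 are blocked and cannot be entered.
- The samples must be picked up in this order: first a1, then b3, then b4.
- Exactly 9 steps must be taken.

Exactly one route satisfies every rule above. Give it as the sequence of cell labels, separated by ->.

The waypoints must appear in the order a1, b3, b4, with no cell reused.
Route from a3: up 2 to a1, right 2 to c1, down 1 to c2, left 1 to b2, down 2 to b4, left 1 to a4 — 9 moves in all.
Check: order respected (a1 at step 2, b3 at step 7, b4 at step 8); 9 moves as required.

a3 -> a2 -> a1 -> b1 -> c1 -> c2 -> b2 -> b3 -> b4 -> a4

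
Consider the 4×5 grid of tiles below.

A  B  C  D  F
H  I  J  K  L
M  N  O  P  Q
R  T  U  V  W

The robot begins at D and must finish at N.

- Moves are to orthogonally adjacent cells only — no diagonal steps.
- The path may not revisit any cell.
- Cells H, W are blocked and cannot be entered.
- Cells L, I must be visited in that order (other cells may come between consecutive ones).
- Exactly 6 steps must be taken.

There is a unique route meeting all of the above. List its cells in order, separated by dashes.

D - F - L - K - J - I - N

The waypoints must appear in the order L, I, with no cell reused.
Route from D: right to F, down to L, 3× left (reaching I), down to N — 6 moves in all.
Check: order respected (L at step 2, I at step 5); 6 moves as required.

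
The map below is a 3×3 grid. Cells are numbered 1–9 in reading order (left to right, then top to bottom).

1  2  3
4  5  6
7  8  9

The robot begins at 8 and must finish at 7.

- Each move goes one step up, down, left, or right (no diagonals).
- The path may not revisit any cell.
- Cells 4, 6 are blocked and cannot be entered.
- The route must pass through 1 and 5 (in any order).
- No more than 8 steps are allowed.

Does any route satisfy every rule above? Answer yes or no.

no

1 must be visited but has only one open neighbour (2), and it is neither the start nor the goal — the route would have to enter and leave through 2, re-entering it.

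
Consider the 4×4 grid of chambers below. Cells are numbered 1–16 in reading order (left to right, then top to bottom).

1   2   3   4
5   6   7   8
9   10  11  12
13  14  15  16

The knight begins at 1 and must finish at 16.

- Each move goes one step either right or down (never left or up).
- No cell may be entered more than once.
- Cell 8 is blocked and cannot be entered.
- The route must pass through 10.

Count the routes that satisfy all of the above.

A right/down-only route from 1 to 16 makes exactly 3 down-moves and 3 right-moves in some order.
With no other constraints that would be C(6,3) = 20 routes.
Split at 10 and multiply the segment counts (each segment already excludes blocked cells): 1→10: 3; 10→16: 3; product = 9.
That gives 9 routes.

9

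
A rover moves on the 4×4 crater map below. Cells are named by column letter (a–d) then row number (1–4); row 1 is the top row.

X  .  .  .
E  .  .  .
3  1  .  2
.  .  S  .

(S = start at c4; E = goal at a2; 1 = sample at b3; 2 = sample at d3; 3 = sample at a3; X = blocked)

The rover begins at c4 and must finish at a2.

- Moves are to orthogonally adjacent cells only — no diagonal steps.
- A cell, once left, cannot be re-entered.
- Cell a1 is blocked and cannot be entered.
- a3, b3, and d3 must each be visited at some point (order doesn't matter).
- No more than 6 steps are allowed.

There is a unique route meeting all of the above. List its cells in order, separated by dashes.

Any route must reach a3, b3, and d3 and still end at a2 within 6 moves, so the order of the required stops is forced.
Route from c4: right to d4, up to d3, 3× left (reaching a3), up to a2 — 6 moves in all.
Check: all required cells visited; 6 ≤ 6 moves.

c4 - d4 - d3 - c3 - b3 - a3 - a2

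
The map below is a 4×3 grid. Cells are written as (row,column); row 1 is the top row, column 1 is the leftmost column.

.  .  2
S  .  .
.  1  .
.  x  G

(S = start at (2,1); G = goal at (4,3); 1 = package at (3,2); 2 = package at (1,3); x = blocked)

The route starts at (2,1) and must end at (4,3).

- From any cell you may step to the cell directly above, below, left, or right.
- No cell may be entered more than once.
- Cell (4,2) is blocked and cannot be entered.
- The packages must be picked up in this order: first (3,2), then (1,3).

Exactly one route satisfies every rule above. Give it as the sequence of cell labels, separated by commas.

The waypoints must appear in the order (3,2), (1,3), with no cell reused.
Route from (2,1): down to (3,1), right to (3,2), 2× up (reaching (1,2)), right to (1,3), 3× down (reaching (4,3)) — 8 moves in all.
Check: order respected (1 at step 2, 2 at step 5).

(2,1), (3,1), (3,2), (2,2), (1,2), (1,3), (2,3), (3,3), (4,3)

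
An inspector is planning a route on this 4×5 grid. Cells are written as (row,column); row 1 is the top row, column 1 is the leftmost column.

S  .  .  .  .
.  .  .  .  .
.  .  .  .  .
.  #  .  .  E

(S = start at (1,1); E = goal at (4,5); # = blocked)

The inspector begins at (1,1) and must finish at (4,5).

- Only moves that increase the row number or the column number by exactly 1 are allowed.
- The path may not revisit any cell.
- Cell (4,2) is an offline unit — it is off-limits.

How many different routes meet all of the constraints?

A right/down-only route from (1,1) to (4,5) makes exactly 3 down-moves and 4 right-moves in some order.
With no other constraints that would be C(7,3) = 35 routes.
Subtract routes through each blocked cell (inclusion–exclusion for overlaps): − through (4,2): 4 → 31.
That gives 31 routes.

31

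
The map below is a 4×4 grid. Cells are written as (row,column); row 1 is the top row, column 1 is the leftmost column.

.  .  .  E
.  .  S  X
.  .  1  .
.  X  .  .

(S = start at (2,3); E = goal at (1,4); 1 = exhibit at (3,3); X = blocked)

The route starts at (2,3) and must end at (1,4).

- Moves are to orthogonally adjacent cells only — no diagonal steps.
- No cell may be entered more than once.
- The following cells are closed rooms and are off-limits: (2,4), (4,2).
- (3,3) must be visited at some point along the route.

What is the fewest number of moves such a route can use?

Any route passes through (3,3) somewhere between (2,3) and (1,4). Summing Manhattan distances along the two legs ((2,3) → (3,3) → (1,4)) gives a lower bound of 1 + 3 = 4 moves.
The shortest route satisfying every rule uses 6 moves: (2,3) → (3,3) → (3,2) → (2,2) → (1,2) → (1,3) → (1,4).
The no-revisit rule (legs can't share cells) pushes the minimum above the 4-move bound; an exhaustive check rules out every length from 4 to 5, leaving 6 as the minimum.

6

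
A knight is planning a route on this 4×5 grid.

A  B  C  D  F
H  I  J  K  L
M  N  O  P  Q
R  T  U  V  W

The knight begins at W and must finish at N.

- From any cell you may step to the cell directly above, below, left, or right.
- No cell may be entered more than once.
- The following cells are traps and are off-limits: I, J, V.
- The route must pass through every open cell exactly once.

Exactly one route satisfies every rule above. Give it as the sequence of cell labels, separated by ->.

Need to visit all 17 open cells exactly once, starting at W and ending at N.
Cell R has only two open neighbours (M and T), so the path must pass straight through it: one of those is the cell it's entered from and the other is where it exits.
Route from W: up 1 to Q, left 1 to P, up 1 to K, right 1 to L, up 1 to F, left 4 to A, down 3 to R, right 2 to U, up 1 to O, left 1 to N — 16 moves in all.
Check: all 17 open cells covered.

W -> Q -> P -> K -> L -> F -> D -> C -> B -> A -> H -> M -> R -> T -> U -> O -> N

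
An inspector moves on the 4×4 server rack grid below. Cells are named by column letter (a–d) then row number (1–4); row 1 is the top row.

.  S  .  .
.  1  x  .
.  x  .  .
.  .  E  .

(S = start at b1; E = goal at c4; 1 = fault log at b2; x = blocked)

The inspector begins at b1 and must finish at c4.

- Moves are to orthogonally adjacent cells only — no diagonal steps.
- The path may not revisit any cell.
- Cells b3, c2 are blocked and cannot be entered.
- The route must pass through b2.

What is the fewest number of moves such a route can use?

Any route passes through b2 somewhere between b1 and c4. Summing Manhattan distances along the two legs (b1 → b2 → c4) gives a lower bound of 1 + 3 = 4 moves.
That bound ignores the blocked cells. Measuring each leg by the fewest moves that actually steer around them (b1→b2: 1; b2→c4: 5) raises the lower bound to 6.
A route of 6 moves exists: b1 → b2 → a2 → a3 → a4 → b4 → c4.
Since 6 matches that lower bound, it is optimal.

6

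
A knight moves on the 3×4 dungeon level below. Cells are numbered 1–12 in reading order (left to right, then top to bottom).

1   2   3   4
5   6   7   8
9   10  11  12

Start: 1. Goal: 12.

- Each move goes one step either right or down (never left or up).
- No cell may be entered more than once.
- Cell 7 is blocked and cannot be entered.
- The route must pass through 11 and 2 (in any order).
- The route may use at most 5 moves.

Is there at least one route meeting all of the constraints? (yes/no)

One route that works: 1 → 2 → 6 → 10 → 11 → 12.

yes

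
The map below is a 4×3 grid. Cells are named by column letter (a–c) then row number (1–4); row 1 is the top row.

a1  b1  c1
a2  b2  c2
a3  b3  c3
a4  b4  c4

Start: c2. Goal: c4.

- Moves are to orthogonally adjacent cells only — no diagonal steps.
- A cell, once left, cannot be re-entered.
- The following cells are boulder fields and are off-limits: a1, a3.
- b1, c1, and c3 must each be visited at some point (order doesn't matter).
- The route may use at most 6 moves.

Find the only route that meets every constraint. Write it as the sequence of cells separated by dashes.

The budget equals the shortest possible length, so every move has to be on a shortest route through the required cells.
Route from c2: up to c1, left to b1, 2× down (reaching b3), right to c3, down to c4 — 6 moves in all.
Check: all required cells visited; 6 ≤ 6 moves.

c2 - c1 - b1 - b2 - b3 - c3 - c4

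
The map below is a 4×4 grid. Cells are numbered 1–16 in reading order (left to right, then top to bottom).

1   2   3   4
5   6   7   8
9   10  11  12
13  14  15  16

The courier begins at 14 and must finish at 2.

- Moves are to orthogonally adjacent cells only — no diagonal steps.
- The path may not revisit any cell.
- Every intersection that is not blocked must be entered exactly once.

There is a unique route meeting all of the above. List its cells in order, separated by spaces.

Need to visit all 16 open cells exactly once, starting at 14 and ending at 2.
Cell 13 has only two open neighbours (9 and 14), so the path must pass straight through it: one of those is the cell it's entered from and the other is where it exits.
Route from 14: left to 13, up to 9, 2× right (reaching 11), down to 15, right to 16, 3× up (reaching 4), left to 3, down to 7, 2× left (reaching 5), up to 1, right to 2 — 15 moves in all.
Check: all 16 open cells covered.

14 13 9 10 11 15 16 12 8 4 3 7 6 5 1 2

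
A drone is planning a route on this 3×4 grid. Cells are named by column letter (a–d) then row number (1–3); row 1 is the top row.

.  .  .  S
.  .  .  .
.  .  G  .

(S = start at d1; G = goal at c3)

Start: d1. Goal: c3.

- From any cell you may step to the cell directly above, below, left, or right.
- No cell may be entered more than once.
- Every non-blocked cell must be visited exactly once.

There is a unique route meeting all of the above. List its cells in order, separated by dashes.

d1 - c1 - b1 - a1 - a2 - a3 - b3 - b2 - c2 - d2 - d3 - c3

Need to visit all 12 open cells exactly once, starting at d1 and ending at c3.
Cell a3 has only two open neighbours (a2 and b3), so the path must pass straight through it: one of those is the cell it's entered from and the other is where it exits.
Route from d1: 3× left (reaching a1), 2× down (reaching a3), right to b3, up to b2, 2× right (reaching d2), down to d3, left to c3 — 11 moves in all.
Check: all 12 open cells covered.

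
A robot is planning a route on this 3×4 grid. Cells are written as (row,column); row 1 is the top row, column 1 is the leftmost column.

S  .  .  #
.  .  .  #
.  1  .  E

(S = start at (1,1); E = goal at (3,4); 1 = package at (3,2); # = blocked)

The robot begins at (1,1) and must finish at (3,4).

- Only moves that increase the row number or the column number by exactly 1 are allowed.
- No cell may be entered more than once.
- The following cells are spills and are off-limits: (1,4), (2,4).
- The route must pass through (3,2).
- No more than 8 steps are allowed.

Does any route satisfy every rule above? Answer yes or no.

yes

One route that works: (1,1) → (2,1) → (3,1) → (3,2) → (3,3) → (3,4).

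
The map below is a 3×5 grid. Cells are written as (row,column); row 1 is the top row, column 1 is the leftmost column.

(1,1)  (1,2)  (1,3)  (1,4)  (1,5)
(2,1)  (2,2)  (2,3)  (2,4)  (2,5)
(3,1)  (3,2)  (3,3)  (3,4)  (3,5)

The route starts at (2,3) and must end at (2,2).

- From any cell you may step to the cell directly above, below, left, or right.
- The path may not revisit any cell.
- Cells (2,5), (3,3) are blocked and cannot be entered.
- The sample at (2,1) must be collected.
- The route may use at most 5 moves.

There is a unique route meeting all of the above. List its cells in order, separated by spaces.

The budget equals the shortest possible length, so every move has to be on a shortest route through the required cells.
Route from (2,3): up to (1,3), 2× left (reaching (1,1)), down to (2,1), right to (2,2) — 5 moves in all.
Check: all required cells visited; 5 ≤ 5 moves.

(2,3) (1,3) (1,2) (1,1) (2,1) (2,2)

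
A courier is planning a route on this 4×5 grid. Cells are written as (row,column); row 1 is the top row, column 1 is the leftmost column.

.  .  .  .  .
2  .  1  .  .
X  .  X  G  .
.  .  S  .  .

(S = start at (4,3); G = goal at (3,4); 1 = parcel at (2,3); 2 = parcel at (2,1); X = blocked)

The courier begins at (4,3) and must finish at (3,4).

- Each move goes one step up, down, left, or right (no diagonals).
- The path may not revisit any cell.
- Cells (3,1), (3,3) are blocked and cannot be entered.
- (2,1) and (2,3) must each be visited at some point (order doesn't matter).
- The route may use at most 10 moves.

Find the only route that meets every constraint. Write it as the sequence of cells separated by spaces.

(4,3) (4,2) (3,2) (2,2) (2,1) (1,1) (1,2) (1,3) (2,3) (2,4) (3,4)

The 10-move cap with required stops at (2,1), (2,3) leaves no slack for detours.
Route from (4,3): left to (4,2), 2× up (reaching (2,2)), left to (2,1), up to (1,1), 2× right (reaching (1,3)), down to (2,3), right to (2,4), down to (3,4) — 10 moves in all.
Check: all required cells visited; 10 ≤ 10 moves.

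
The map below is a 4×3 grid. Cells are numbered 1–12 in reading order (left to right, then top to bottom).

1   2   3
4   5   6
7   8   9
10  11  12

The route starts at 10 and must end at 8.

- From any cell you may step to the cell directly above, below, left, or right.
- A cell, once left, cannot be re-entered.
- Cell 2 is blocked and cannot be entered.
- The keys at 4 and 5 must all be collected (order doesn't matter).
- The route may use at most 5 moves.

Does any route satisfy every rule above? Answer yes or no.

yes

One route that works: 10 → 7 → 4 → 5 → 8.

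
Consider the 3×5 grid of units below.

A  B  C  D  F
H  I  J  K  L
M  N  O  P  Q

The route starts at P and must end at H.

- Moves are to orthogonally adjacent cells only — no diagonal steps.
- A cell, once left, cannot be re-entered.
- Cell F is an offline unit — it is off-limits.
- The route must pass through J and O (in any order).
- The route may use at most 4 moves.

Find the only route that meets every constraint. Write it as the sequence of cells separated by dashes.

The 4-move cap with required stops at J, O leaves no slack for detours.
Route from P: left 1 to O, up 1 to J, left 2 to H — 4 moves in all.
Check: all required cells visited; 4 ≤ 4 moves.

P - O - J - I - H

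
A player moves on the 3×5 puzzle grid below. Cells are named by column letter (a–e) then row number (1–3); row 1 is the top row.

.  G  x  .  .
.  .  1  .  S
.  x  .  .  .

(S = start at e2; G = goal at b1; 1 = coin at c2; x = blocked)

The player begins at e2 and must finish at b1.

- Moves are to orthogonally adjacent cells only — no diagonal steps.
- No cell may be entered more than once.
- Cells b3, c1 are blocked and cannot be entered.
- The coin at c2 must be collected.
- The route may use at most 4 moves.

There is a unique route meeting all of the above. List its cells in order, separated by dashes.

Any route must reach c2 and still end at b1 within 4 moves, so the order of the required stops is forced.
Route from e2: left 3 to b2, up 1 to b1 — 4 moves in all.
Check: all required cells visited; 4 ≤ 4 moves.

e2 - d2 - c2 - b2 - b1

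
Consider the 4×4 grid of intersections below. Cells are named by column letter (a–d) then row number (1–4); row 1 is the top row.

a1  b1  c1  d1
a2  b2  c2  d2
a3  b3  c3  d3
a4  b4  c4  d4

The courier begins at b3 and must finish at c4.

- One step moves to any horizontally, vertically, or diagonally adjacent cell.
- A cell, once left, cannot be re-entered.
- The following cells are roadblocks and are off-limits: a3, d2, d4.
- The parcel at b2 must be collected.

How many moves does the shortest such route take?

3

Any route passes through b2 somewhere between b3 and c4. Summing Chebyshev distances along the two legs (b3 → b2 → c4) gives a lower bound of 1 + 2 = 3 moves.
A route of 3 moves achieves this: b3 → b2 → c3 → c4.
Since 3 matches the lower bound, it is optimal.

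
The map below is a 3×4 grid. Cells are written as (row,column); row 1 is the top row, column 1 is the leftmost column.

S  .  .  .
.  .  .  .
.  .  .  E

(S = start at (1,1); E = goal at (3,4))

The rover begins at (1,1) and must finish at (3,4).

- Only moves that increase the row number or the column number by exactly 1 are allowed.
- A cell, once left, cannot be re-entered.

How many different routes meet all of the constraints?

A right/down-only route from (1,1) to (3,4) makes exactly 2 down-moves and 3 right-moves in some order.
With no other constraints that would be C(5,2) = 10 routes.
That gives 10 routes.

10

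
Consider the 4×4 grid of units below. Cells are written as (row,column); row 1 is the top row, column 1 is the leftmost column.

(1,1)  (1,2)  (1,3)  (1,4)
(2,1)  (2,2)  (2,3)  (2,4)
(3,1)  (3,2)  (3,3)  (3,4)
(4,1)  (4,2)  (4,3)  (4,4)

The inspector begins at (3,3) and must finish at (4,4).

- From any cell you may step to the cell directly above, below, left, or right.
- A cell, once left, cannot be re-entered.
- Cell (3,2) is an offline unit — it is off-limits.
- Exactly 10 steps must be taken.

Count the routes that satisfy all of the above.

6

Need simple routes of exactly 10 moves from (3,3) to (4,4) (Manhattan distance 2, so 4 moves are spent on a detour and 4 undoing it).
Enumerating: (3,3) (2,3) (1,3) (1,2) (2,2) (2,1) (3,1) (4,1) (4,2) (4,3) (4,4) | (3,3) (2,3) (1,3) (1,2) (1,1) (2,1) (3,1) (4,1) (4,2) (4,3) (4,4) | (3,3) (2,3) (2,2) (1,2) (1,1) (2,1) (3,1) (4,1) (4,2) (4,3) (4,4) | (3,3) (2,3) (2,2) (2,1) (1,1) (1,2) (1,3) (1,4) (2,4) (3,4) (4,4) | (3,3) (4,3) (4,2) (4,1) (3,1) (2,1) (2,2) (2,3) (2,4) (3,4) (4,4) | (3,3) (3,4) (2,4) (2,3) (2,2) (2,1) (3,1) (4,1) (4,2) (4,3) (4,4).
That gives 6 routes.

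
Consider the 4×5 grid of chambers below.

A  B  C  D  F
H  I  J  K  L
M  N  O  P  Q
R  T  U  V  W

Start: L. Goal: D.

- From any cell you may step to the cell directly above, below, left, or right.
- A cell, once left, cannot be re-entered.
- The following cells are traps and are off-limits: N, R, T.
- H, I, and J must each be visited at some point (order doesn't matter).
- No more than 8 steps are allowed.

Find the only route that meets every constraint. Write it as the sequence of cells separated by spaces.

The 8-move cap with required stops at H, I, J leaves no slack for detours.
Route from L: 4× left (reaching H), up to A, 3× right (reaching D) — 8 moves in all.
Check: all required cells visited; 8 ≤ 8 moves.

L K J I H A B C D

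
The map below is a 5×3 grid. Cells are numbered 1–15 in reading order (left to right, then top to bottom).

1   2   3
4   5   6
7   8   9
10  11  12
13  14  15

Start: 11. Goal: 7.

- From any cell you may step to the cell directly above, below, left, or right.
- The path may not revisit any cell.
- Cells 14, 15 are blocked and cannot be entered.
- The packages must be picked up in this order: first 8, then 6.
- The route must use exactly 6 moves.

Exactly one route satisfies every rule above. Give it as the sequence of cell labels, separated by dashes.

The waypoints must appear in the order 8, 6, with no cell reused.
Route from 11: up 1 to 8, right 1 to 9, up 1 to 6, left 2 to 4, down 1 to 7 — 6 moves in all.
Check: order respected (8 at step 1, 6 at step 3); 6 moves as required.

11 - 8 - 9 - 6 - 5 - 4 - 7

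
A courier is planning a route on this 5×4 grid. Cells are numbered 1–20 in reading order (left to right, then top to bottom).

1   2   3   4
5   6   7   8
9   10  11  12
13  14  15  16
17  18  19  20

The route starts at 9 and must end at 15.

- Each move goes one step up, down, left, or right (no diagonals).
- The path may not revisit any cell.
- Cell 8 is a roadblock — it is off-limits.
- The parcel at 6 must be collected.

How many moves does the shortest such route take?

Any route passes through 6 somewhere between 9 and 15. Summing Manhattan distances along the two legs (9 → 6 → 15) gives a lower bound of 2 + 3 = 5 moves.
A route of 5 moves achieves this: 9 → 5 → 6 → 10 → 14 → 15.
Since 5 matches the lower bound, it is optimal.

5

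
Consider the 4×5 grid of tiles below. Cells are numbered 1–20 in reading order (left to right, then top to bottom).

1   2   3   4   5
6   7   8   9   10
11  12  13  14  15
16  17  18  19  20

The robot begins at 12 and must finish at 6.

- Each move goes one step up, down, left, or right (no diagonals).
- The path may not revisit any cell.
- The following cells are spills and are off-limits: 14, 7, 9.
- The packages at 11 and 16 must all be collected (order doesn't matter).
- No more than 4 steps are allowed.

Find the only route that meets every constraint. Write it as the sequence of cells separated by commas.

Any route must reach 11 and 16 and still end at 6 within 4 moves, so the order of the required stops is forced.
Route from 12: down to 17, left to 16, 2× up (reaching 6) — 4 moves in all.
Check: all required cells visited; 4 ≤ 4 moves.

12, 17, 16, 11, 6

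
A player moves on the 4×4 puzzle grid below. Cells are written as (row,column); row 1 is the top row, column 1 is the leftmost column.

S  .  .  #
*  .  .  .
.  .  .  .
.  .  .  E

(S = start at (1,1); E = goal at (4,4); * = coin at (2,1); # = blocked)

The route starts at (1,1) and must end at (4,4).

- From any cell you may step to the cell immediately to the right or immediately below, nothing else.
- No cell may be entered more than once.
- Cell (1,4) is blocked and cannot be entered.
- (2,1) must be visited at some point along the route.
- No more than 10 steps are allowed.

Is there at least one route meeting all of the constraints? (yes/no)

yes

One route that works: (1,1) → (2,1) → (3,1) → (4,1) → (4,2) → (4,3) → (4,4).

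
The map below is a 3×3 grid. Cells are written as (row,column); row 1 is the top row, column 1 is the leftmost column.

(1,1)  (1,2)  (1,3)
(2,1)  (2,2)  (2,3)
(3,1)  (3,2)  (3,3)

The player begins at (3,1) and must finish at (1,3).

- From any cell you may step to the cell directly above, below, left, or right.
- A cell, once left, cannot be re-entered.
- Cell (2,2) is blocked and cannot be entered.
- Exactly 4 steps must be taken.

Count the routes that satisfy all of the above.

Need simple routes of exactly 4 moves from (3,1) to (1,3) (Manhattan distance 4, so 0 moves are spent on a detour and 0 undoing it).
Enumerating: (3,1) (2,1) (1,1) (1,2) (1,3) | (3,1) (3,2) (3,3) (2,3) (1,3).
That gives 2 routes.

2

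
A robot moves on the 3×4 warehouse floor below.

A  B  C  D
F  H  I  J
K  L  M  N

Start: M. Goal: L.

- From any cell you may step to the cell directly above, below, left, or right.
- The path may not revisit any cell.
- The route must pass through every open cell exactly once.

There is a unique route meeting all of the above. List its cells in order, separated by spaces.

Need to visit all 12 open cells exactly once, starting at M and ending at L.
Cell A has only two open neighbours (F and B), so the path must pass straight through it: one of those is the cell it's entered from and the other is where it exits.
Route from M: right to N, 2× up (reaching D), left to C, down to I, left to H, up to B, left to A, 2× down (reaching K), right to L — 11 moves in all.
Check: all 12 open cells covered.

M N J D C I H B A F K L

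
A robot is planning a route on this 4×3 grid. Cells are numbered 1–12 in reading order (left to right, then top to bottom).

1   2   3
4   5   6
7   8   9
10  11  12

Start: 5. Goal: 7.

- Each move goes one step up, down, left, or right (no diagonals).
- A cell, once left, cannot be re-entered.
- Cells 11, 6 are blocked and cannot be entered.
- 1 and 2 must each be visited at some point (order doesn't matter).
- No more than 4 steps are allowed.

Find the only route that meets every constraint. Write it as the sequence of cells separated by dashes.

Any route must reach 1 and 2 and still end at 7 within 4 moves, so the order of the required stops is forced.
Route from 5: up 1 to 2, left 1 to 1, down 2 to 7 — 4 moves in all.
Check: all required cells visited; 4 ≤ 4 moves.

5 - 2 - 1 - 4 - 7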